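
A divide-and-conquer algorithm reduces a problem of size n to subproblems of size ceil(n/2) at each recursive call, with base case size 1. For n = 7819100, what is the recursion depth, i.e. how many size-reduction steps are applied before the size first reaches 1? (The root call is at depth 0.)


Each step divides the size by 2 (rounding up); after k steps the size is ceil(n/2^k), which equals 1 exactly when 2^k >= n.
So the depth is the smallest k with 2^k >= 7819100, i.e. ceil(log_2(7819100)).
2^22 = 4194304 < 7819100 <= 8388608 = 2^23
Recursion depth = 23


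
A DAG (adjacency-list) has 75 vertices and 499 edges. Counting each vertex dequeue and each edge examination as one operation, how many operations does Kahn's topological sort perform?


V = 75 (vertex processing)
E = 499 (edge processing)
V + E = 75 + 499 = 574


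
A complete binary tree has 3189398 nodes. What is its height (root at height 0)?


In a complete binary tree, level k holds nodes 2^k .. 2^(k+1)-1 (1-indexed).
Height = floor(log2(n)) = floor(log2(3189398)) = 21
Check: 2^21 = 2097152 <= 3189398 < 4194304 = 2^22


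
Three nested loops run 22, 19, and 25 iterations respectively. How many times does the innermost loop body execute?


Loop 1 (outermost): 22 iterations
Loop 2 (middle): 19 iterations per outer
Loop 3 (innermost): 25 iterations per middle
Total = 22 * 19 * 25 = 10450


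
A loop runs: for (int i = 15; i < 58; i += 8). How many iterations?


Loop starts at i = 15, increments by 8, stops when i >= 58.
Number of iterations = ceil((58 - 15) / 8)
= ceil(43 / 8)
= 6


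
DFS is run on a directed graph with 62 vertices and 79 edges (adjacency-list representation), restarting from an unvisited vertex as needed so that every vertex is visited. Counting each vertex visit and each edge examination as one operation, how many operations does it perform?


A full DFS traversal processes each vertex exactly once (push/pop on stack).
Each directed edge is examined once.
V = 62, E = 79
V + E = 141


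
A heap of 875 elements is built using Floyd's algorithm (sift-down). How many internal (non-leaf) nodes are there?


Leaf nodes occupy roughly half the array.
Sift-down is called for each internal node, starting from the last one.
Internal nodes = floor(n/2) = floor(875/2) = 437


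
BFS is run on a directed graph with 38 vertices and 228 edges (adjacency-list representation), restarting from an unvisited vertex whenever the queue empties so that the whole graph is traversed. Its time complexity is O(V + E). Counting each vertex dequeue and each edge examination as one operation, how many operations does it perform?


A full BFS traversal dequeues each vertex exactly once and examines each directed edge exactly once.
V = 38 (vertex processing cost)
E = 228 (edge examination cost)
Total operations proportional to V + E = 38 + 228 = 266


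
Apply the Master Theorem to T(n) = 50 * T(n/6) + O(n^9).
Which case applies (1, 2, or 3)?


The Master Theorem: T(n) = a*T(n/b) + O(n^c)
  a = 50, b = 6, c = 9
log_b(a) = log_6(50) ~ 2.183
Compare b^c with a: 6^9 = 10077696 > 50, so c > log_b(a).
Since c > log_b(a), Case 3 applies.
T(n) = O(n^9)
Master Theorem case = 3


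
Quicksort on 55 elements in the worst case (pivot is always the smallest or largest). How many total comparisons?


In the worst case, each partition step picks the worst pivot:
  Partition 1: 54 comparisons (n-1 elements to compare)
  Partition 2: 53 comparisons
  Partition 3: 52 comparisons
  Partition 4: 51 comparisons
  Partition 5: 50 comparisons
  ...
  Last partition: 0 comparisons
Total = (n-1) + (n-2) + ... + 1 + 0 = n*(n-1)/2
= 55*54/2 = 1485


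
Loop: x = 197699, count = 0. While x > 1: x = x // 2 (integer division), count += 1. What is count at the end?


The variable x halves each step:
x = 197699 -> 98849 -> 49424 -> 24712 -> 12356 -> 6178 -> 3089 -> 1544 -> 772 -> 386 -> 193 -> 96 -> 48 -> 24 -> 12 -> 6 -> 3 -> 1
Number of halvings = floor(log2(197699)) = 17


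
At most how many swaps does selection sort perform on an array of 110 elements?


Each of the 109 passes places one element in its final position.
Pass 1: swap minimum into position 0
Pass 2: swap minimum of remaining into position 1
...
Pass 109: last two elements, one swap
Maximum swaps = 110 - 1 = 109


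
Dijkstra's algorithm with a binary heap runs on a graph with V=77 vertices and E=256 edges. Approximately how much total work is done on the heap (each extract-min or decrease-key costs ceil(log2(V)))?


Dijkstra with a binary heap: each vertex is extracted once, each edge may relax once.
Each heap operation costs O(log V).
V + E = 77 + 256 = 333
ceil(log2(77)) = 7 (since 2^6 = 64 < 77 <= 128 = 2^7)
Total heap work = (V+E) * ceil(log2(V)) = 333 * 7 = 2331


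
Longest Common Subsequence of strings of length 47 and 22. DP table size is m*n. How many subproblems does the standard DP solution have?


DP table indexed by positions in both strings.
First string: 47 positions
Second string: 22 positions
Total = 47 * 22 = 1034


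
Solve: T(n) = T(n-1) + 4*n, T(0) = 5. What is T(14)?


Expanding the recurrence:
T(14) = T(13) + 4*14
       = T(12) + 4*13 + 4*14
       ...
       = T(0) + 4*(1 + 2 + ... + 14)
       = 5 + 4 * 14*15/2
       = 5 + 4 * 105
       = 5 + 420 = 425


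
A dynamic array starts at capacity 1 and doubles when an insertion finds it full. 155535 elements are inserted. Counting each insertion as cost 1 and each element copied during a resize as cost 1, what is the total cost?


n = 155535
Insertion costs: 155535
Resizes copy 1, 2, 4, ... up to the largest power of 2 that is <= n-1 = 155534, i.e. 131072.
Copy costs = 1 + 2 + 4 + 8 + 16 + 32 + 64 + 128 + 256 + 512 + 1024 + 2048 + 4096 + 8192 + 16384 + 32768 + 65536 + 131072 = 262143
Total = 155535 + 262143 = 417678


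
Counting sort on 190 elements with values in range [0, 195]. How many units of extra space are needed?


Output array size: 190 (to store sorted result)
Count array size: 196 (one slot per possible value, range 0 to 195)
Total extra space = 190 + 196 = 386


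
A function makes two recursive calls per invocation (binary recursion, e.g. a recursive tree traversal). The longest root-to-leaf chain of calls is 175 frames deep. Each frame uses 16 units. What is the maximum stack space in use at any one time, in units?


Binary recursion: the two calls run one after the other, so only one root-to-leaf chain of frames is on the stack at a time.
Maximum depth (longest chain) = 175 frames
Each frame = 16 units
Max stack space = 175 * 16 = 2800


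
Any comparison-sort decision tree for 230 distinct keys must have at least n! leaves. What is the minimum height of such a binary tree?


A binary decision tree of height h has at most 2^h leaves and needs at least n! of them, so h >= ceil(log2(n!)).
230! is far too large to multiply out, so use Stirling's series:
  ln(n!) ~ n ln n - n + (1/2) ln(2 pi n) + 1/(12n)  (error below 1/(360 n^3), negligible here)
  ln(230) = 5.4380793
  n ln n = 230 * 5.4380793 = 1250.7582
  (1/2) ln(2 pi * 230) = (1/2) ln(1445.1326) = 3.6380
  1/(12*230) = 0.0004
  ln(230!) ~ 1250.7582 - 230 + 3.6380 + 0.0004 = 1024.3966
Convert to base 2: log2(230!) = 1024.3966 / ln 2 = 1024.3966 / 0.69314718 = 1477.8919
ceil(1477.8919) = 1478


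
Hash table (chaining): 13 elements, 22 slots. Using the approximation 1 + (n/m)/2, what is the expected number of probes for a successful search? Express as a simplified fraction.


Computing expected probes:
alpha = 13/22
= 1 + alpha/2
= 1 + 13/(2*22)
= (2*22 + 13) / (2*22)
= 57/44


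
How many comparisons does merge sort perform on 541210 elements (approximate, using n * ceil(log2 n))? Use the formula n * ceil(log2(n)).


Recursion depth: ceil(log2(541210)) = 20
Each recursion level merges n = 541210 elements
Total = 541210 * 20 = 10824200


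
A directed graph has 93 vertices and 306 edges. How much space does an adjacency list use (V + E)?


Adjacency list: one list head per vertex + one entry per edge
Vertex heads: 93
Edge entries: 306
Total = 93 + 306 = 399


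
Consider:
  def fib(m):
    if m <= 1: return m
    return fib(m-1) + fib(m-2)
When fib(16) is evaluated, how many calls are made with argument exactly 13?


Let N(m) = number of times fib(m) is called while evaluating fib(16).
N(16) = 1 (the initial call).
N(15) = 1 (only fib(16) calls it).
For 1 <= m <= 14: fib(m) is called by fib(m+1) and fib(m+2), so
  N(m) = N(m+1) + N(m+2).
fib(0) is called only by fib(2), so N(0) = N(2).
Walk down from m=16:
  N(16)=1, N(15)=1, N(14)=2, N(13)=3
N(13) = 3


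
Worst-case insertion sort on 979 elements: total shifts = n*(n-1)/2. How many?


Sum of shifts = 1 + 2 + 3 + ... + 978
= 979 * 978 / 2
= 957462 / 2
= 478731


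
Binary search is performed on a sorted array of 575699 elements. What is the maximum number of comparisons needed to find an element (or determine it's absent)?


Binary search halves the search space each comparison:
  Step 1: search space = 575699 -> 287849
  Step 2: search space = 287849 -> 143924
  Step 3: search space = 143924 -> 71962
  Step 4: search space = 71962 -> 35981
  Step 5: search space = 35981 -> 17990
  Step 6: search space = 17990 -> 8995
  Step 7: search space = 8995 -> 4497
  Step 8: search space = 4497 -> 2248
  Step 9: search space = 2248 -> 1124
  Step 10: search space = 1124 -> 562
  Step 11: search space = 562 -> 281
  Step 12: search space = 281 -> 140
  Step 13: search space = 140 -> 70
  Step 14: search space = 70 -> 35
  Step 15: search space = 35 -> 17
  Step 16: search space = 17 -> 8
  Step 17: search space = 8 -> 4
  Step 18: search space = 4 -> 2
  Step 19: search space = 2 -> 1
  Step 20: search space = 1 (final check)
Maximum comparisons = floor(log2(575699)) + 1 = 19 + 1 = 20


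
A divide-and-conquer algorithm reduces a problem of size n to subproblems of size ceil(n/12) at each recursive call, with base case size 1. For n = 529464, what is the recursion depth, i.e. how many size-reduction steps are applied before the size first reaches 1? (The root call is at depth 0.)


Each step divides the size by 12 (rounding up); after k steps the size is ceil(n/12^k), which equals 1 exactly when 12^k >= n.
So the depth is the smallest k with 12^k >= 529464, i.e. ceil(log_12(529464)).
12^5 = 248832 < 529464 <= 2985984 = 12^6
Recursion depth = 6


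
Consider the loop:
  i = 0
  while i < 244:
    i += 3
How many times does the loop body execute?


Starting at i = 0, each iteration adds 3.
Iterations until i >= 244:
  Iteration 1: i = 0 -> i = 3
  Iteration 2: i = 3 -> i = 6
  Iteration 3: i = 6 -> i = 9
  Iteration 4: i = 9 -> i = 12
  Iteration 5: i = 12 -> i = 15
  Iteration 6: i = 15 -> i = 18
  Iteration 7: i = 18 -> i = 21
  Iteration 8: i = 21 -> i = 24
  ... continuing ...
Total iterations = ceil(244/3) = 82


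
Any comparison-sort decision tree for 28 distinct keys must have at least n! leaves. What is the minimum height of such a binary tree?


A binary decision tree of height h has at most 2^h leaves and needs at least n! of them, so h >= ceil(log2(n!)).
Compute 28! as a running product:
  x2 = 2, x3 = 6, x4 = 24, x5 = 120
  x6 = 720, x7 = 5040, x8 = 40320, x9 = 362880
  x10 = 3628800, x11 = 39916800, x12 = 479001600, x13 = 6227020800
  x14 = 87178291200, x15 = 1307674368000, x16 = 20922789888000, x17 = 355687428096000
  x18 = 6402373705728000, x19 = 121645100408832000, x20 = 2432902008176640000, x21 = 51090942171709440000
  x22 = 1124000727777607680000, x23 = 25852016738884976640000, x24 = 620448401733239439360000, x25 = 15511210043330985984000000
  x26 = 403291461126605635584000000, x27 = 10888869450418352160768000000, x28 = 304888344611713860501504000000
28! = 304888344611713860501504000000
Bracket between powers of 2:
  2^97 = 158456325028528675187087900672 < 304888344611713860501504000000 <= 316912650057057350374175801344 = 2^98
So ceil(log2(28!)) = 98


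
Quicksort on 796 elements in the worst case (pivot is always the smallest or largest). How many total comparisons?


In the worst case, each partition step picks the worst pivot:
  Partition 1: 795 comparisons (n-1 elements to compare)
  Partition 2: 794 comparisons
  Partition 3: 793 comparisons
  Partition 4: 792 comparisons
  Partition 5: 791 comparisons
  ...
  Last partition: 0 comparisons
Total = (n-1) + (n-2) + ... + 1 + 0 = n*(n-1)/2
= 796*795/2 = 316410


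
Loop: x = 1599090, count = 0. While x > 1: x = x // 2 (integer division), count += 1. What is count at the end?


The variable x halves each step:
x = 1599090 -> 799545 -> 399772 -> 199886 -> 99943 -> 49971 -> 24985 -> 12492 -> 6246 -> 3123 -> 1561 -> 780 -> 390 -> 195 -> 97 -> 48 -> 24 -> 12 -> 6 -> 3 -> 1
Number of halvings = floor(log2(1599090)) = 20


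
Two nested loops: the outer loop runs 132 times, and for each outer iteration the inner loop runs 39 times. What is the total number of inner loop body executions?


Outer loop: 132 iterations
Inner loop: 39 iterations per outer iteration
Total = 132 * 39 = 5148


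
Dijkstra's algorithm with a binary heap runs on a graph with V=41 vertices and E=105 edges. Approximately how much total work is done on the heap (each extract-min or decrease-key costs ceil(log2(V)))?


Dijkstra with a binary heap: each vertex is extracted once, each edge may relax once.
Each heap operation costs O(log V).
V + E = 41 + 105 = 146
ceil(log2(41)) = 6 (since 2^5 = 32 < 41 <= 64 = 2^6)
Total heap work = (V+E) * ceil(log2(V)) = 146 * 6 = 876


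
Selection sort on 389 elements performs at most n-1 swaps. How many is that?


Each of the 388 passes places one element in its final position.
Pass 1: swap minimum into position 0
Pass 2: swap minimum of remaining into position 1
...
Pass 388: last two elements, one swap
Maximum swaps = 389 - 1 = 388


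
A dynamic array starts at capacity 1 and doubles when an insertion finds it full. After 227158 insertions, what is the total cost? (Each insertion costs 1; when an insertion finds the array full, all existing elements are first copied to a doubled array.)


Insertion cost: 227158 (one per element)
Resizes occur just before inserting elements 2, 3, 5, 9, ...
Elements copied at each resize: 1 + 2 + 4 + 8 + 16 + 32 + 64 + 128 + 256 + 512 + 1024 + 2048 + 4096 + 8192 + 16384 + 32768 + 65536 + 131072
Sum of copies = 262143 (geometric series: 2^k - 1)
Total = 227158 + 262143 = 489301


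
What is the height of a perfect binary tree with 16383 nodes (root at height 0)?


A perfect binary tree with 16383 nodes:
  16383 = 2^14 - 1
  Levels: 0, 1, ..., 13
  Height = 13


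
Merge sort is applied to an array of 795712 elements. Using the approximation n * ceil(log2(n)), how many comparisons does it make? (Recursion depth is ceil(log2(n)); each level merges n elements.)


Merge sort divides the array into halves recursively.
Number of levels = ceil(log2(795712)) = 20
At each level, approximately n = 795712 comparisons are needed for merging.
Total comparisons ~ n * ceil(log2(n)) = 795712 * 20 = 15914240


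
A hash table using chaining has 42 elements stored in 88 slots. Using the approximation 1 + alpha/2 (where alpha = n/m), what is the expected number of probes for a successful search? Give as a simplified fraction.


Load factor alpha = n/m = 42/88
Expected probes = 1 + alpha/2 = 1 + 42/(2*88)
= 1 + 42/176
= 176/176 + 42/176
= 218/176
Simplify: 109/88


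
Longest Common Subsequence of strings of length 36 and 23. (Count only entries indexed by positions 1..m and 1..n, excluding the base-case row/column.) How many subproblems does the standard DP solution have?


DP table indexed by positions in both strings.
First string: 36 positions
Second string: 23 positions
Total = 36 * 23 = 828


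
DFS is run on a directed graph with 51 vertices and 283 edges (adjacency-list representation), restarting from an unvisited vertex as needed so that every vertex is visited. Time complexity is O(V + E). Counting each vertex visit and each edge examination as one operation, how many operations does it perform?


A full DFS traversal processes each vertex exactly once (push/pop on stack).
Each directed edge is examined once.
V = 51, E = 283
V + E = 334


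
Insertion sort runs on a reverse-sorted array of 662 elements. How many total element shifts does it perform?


Sum of shifts = 1 + 2 + 3 + ... + 661
= 662 * 661 / 2
= 437582 / 2
= 218791


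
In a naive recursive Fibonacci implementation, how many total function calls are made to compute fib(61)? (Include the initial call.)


Let C(m) = total calls to evaluate fib(m). Then C(0)=C(1)=1, and
C(m) = 1 + C(m-1) + C(m-2) for m >= 2.
Build the table (each entry = 1 + previous two):
  C(0) = 1
  C(1) = 1
  C(2) = 1 + 1 + 1 = 3
  C(3) = 1 + 3 + 1 = 5
  C(4) = 1 + 5 + 3 = 9
  C(5) = 1 + 9 + 5 = 15
  C(6) = 1 + 15 + 9 = 25
  C(7) = 1 + 25 + 15 = 41
  C(8) = 1 + 41 + 25 = 67
  C(9) = 1 + 67 + 41 = 109
  C(10) = 1 + 109 + 67 = 177
  C(11) = 1 + 177 + 109 = 287
  C(12) = 1 + 287 + 177 = 465
  C(13) = 1 + 465 + 287 = 753
  C(14) = 1 + 753 + 465 = 1219
  C(15) = 1 + 1219 + 753 = 1973
  C(16) = 1 + 1973 + 1219 = 3193
  C(17) = 1 + 3193 + 1973 = 5167
  C(18) = 1 + 5167 + 3193 = 8361
  C(19) = 1 + 8361 + 5167 = 13529
  C(20) = 1 + 13529 + 8361 = 21891
  C(21) = 1 + 21891 + 13529 = 35421
  C(22) = 1 + 35421 + 21891 = 57313
  C(23) = 1 + 57313 + 35421 = 92735
  C(24) = 1 + 92735 + 57313 = 150049
  C(25) = 1 + 150049 + 92735 = 242785
  C(26) = 1 + 242785 + 150049 = 392835
  C(27) = 1 + 392835 + 242785 = 635621
  C(28) = 1 + 635621 + 392835 = 1028457
  C(29) = 1 + 1028457 + 635621 = 1664079
  C(30) = 1 + 1664079 + 1028457 = 2692537
  C(31) = 1 + 2692537 + 1664079 = 4356617
  C(32) = 1 + 4356617 + 2692537 = 7049155
  C(33) = 1 + 7049155 + 4356617 = 11405773
  C(34) = 1 + 11405773 + 7049155 = 18454929
  C(35) = 1 + 18454929 + 11405773 = 29860703
  C(36) = 1 + 29860703 + 18454929 = 48315633
  C(37) = 1 + 48315633 + 29860703 = 78176337
  C(38) = 1 + 78176337 + 48315633 = 126491971
  C(39) = 1 + 126491971 + 78176337 = 204668309
  C(40) = 1 + 204668309 + 126491971 = 331160281
  C(41) = 1 + 331160281 + 204668309 = 535828591
  C(42) = 1 + 535828591 + 331160281 = 866988873
  C(43) = 1 + 866988873 + 535828591 = 1402817465
  C(44) = 1 + 1402817465 + 866988873 = 2269806339
  C(45) = 1 + 2269806339 + 1402817465 = 3672623805
  C(46) = 1 + 3672623805 + 2269806339 = 5942430145
  C(47) = 1 + 5942430145 + 3672623805 = 9615053951
  C(48) = 1 + 9615053951 + 5942430145 = 15557484097
  C(49) = 1 + 15557484097 + 9615053951 = 25172538049
  C(50) = 1 + 25172538049 + 15557484097 = 40730022147
  C(51) = 1 + 40730022147 + 25172538049 = 65902560197
  C(52) = 1 + 65902560197 + 40730022147 = 106632582345
  C(53) = 1 + 106632582345 + 65902560197 = 172535142543
  C(54) = 1 + 172535142543 + 106632582345 = 279167724889
  C(55) = 1 + 279167724889 + 172535142543 = 451702867433
  C(56) = 1 + 451702867433 + 279167724889 = 730870592323
  C(57) = 1 + 730870592323 + 451702867433 = 1182573459757
  C(58) = 1 + 1182573459757 + 730870592323 = 1913444052081
  C(59) = 1 + 1913444052081 + 1182573459757 = 3096017511839
  C(60) = 1 + 3096017511839 + 1913444052081 = 5009461563921
  C(61) = 1 + 5009461563921 + 3096017511839 = 8105479075761
Total calls for fib(61) = 8105479075761


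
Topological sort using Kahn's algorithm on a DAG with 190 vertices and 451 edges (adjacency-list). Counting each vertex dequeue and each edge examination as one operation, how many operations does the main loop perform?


Kahn's algorithm:
  1. Compute in-degrees: O(V + E)
  2. Process queue: each vertex dequeued once (O(V))
     each edge examined once (O(E))
Total = V + E = 190 + 451 = 641


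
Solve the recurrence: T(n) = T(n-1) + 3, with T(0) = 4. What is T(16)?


Unrolling the recurrence:
T(16) = T(15) + 3
       = T(14) + 3 + 3
       = T(13) + 3*3
       ...
       = T(0) + 3*16
       = 4 + 48 = 52


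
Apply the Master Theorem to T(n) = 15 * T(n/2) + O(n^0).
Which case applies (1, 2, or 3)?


The Master Theorem: T(n) = a*T(n/b) + O(n^c)
  a = 15, b = 2, c = 0
log_b(a) = log_2(15) ~ 3.907
Compare b^c with a: 2^0 = 1 < 15, so c < log_b(a).
Since c < log_b(a), Case 1 applies.
T(n) = O(n^(log_2 15)) ~ O(n^3.907)
Master Theorem case = 1


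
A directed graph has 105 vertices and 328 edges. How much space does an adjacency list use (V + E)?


Adjacency list: one list head per vertex + one entry per edge
Vertex heads: 105
Edge entries: 328
Total = 105 + 328 = 433


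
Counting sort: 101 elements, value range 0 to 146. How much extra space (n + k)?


n = 101 (output array)
k = 147 (count array for 147 distinct values)
Extra space = 101 + 147 = 248


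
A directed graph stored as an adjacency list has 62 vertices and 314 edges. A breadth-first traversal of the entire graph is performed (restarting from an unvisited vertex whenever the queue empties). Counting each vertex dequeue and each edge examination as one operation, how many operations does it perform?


A full BFS traversal dequeues each vertex once and examines each edge once.
Vertex visits: 62
Edge visits: 314
V + E = 62 + 314 = 376


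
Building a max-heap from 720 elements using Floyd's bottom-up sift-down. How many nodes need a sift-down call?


In a heap of 720 elements (0-indexed array):
  Last element index: 719
  Parent of last element: floor((719 - 1) / 2) = 359
  Internal nodes: indices 0 to 359
  Count = floor(720/2) = 360


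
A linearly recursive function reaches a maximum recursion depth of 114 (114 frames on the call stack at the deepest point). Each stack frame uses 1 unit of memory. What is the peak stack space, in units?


Maximum recursion depth = 114 frames
Memory per frame = 1 unit
Total stack space = depth * frame_size
= 114 * 1 = 114


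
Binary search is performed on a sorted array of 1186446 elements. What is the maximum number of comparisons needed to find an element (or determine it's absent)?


Binary search halves the search space each comparison:
  Step 1: search space = 1186446 -> 593223
  Step 2: search space = 593223 -> 296611
  Step 3: search space = 296611 -> 148305
  Step 4: search space = 148305 -> 74152
  Step 5: search space = 74152 -> 37076
  Step 6: search space = 37076 -> 18538
  Step 7: search space = 18538 -> 9269
  Step 8: search space = 9269 -> 4634
  Step 9: search space = 4634 -> 2317
  Step 10: search space = 2317 -> 1158
  Step 11: search space = 1158 -> 579
  Step 12: search space = 579 -> 289
  Step 13: search space = 289 -> 144
  Step 14: search space = 144 -> 72
  Step 15: search space = 72 -> 36
  Step 16: search space = 36 -> 18
  Step 17: search space = 18 -> 9
  Step 18: search space = 9 -> 4
  Step 19: search space = 4 -> 2
  Step 20: search space = 2 -> 1
  Step 21: search space = 1 (final check)
Maximum comparisons = floor(log2(1186446)) + 1 = 20 + 1 = 21


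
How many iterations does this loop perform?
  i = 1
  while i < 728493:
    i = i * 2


The loop variable doubles each iteration:
i = 1 -> 2 -> 4 -> 8 -> 16 -> 32 -> 64 -> 128 -> 256 -> 512 -> 1024 -> 2048 -> 4096 -> 8192 -> 16384 -> 32768 -> 65536 -> 131072 -> 262144 -> 524288 -> 1048576 (stop, 1048576 >= 728493)
Number of doublings = ceil(log2(728493)) = 20


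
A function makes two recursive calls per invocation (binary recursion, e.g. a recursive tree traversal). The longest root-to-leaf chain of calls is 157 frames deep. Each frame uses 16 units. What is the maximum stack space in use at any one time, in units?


Binary recursion: the two calls run one after the other, so only one root-to-leaf chain of frames is on the stack at a time.
Maximum depth (longest chain) = 157 frames
Each frame = 16 units
Max stack space = 157 * 16 = 2512


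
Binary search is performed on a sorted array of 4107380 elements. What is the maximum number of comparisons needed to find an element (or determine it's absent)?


Binary search halves the search space each comparison:
  Step 1: search space = 4107380 -> 2053690
  Step 2: search space = 2053690 -> 1026845
  Step 3: search space = 1026845 -> 513422
  Step 4: search space = 513422 -> 256711
  Step 5: search space = 256711 -> 128355
  Step 6: search space = 128355 -> 64177
  Step 7: search space = 64177 -> 32088
  Step 8: search space = 32088 -> 16044
  Step 9: search space = 16044 -> 8022
  Step 10: search space = 8022 -> 4011
  Step 11: search space = 4011 -> 2005
  Step 12: search space = 2005 -> 1002
  Step 13: search space = 1002 -> 501
  Step 14: search space = 501 -> 250
  Step 15: search space = 250 -> 125
  Step 16: search space = 125 -> 62
  Step 17: search space = 62 -> 31
  Step 18: search space = 31 -> 15
  Step 19: search space = 15 -> 7
  Step 20: search space = 7 -> 3
  Step 21: search space = 3 -> 1
  Step 22: search space = 1 (final check)
Maximum comparisons = floor(log2(4107380)) + 1 = 21 + 1 = 22


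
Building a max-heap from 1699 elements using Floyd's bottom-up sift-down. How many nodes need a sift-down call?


In a heap of 1699 elements (0-indexed array):
  Last element index: 1698
  Parent of last element: floor((1698 - 1) / 2) = 848
  Internal nodes: indices 0 to 848
  Count = floor(1699/2) = 849


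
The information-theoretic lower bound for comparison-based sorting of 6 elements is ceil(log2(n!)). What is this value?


A binary decision tree of height h has at most 2^h leaves and needs at least n! of them, so h >= ceil(log2(n!)).
Compute 6! as a running product:
  x2 = 2, x3 = 6, x4 = 24, x5 = 120
  x6 = 720
6! = 720
Bracket between powers of 2:
  2^9 = 512 < 720 <= 1024 = 2^10
So ceil(log2(6!)) = 10


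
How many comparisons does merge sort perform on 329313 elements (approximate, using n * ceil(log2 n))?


Recursion depth: ceil(log2(329313)) = 19
Each recursion level merges n = 329313 elements
Total = 329313 * 19 = 6256947


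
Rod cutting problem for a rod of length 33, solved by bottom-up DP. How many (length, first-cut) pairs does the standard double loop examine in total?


For each subproblem length i = 1..33, the inner loop considers i possible first cuts.
Total = 1 + 2 + ... + 33
= 33*(33+1)/2
= 33*34/2 = 561


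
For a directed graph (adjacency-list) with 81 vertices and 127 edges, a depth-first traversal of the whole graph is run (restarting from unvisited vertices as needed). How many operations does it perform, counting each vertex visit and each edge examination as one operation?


A full DFS traversal visits each vertex once and examines each edge once.
V = 81
E = 127
Sum = 81 + 127 = 208


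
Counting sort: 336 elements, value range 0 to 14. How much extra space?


n = 336 (output array)
k = 15 (count array for 15 distinct values)
Extra space = 336 + 15 = 351


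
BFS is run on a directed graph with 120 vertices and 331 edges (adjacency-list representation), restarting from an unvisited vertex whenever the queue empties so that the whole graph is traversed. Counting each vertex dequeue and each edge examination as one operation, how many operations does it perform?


A full BFS traversal dequeues each vertex exactly once and examines each directed edge exactly once.
V = 120 (vertex processing cost)
E = 331 (edge examination cost)
Total operations proportional to V + E = 120 + 331 = 451


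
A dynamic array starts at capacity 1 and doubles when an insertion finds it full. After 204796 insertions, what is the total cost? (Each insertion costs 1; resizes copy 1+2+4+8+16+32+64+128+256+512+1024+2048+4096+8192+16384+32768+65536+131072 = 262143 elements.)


Insertion cost: 204796 (one per element)
Resizes occur just before inserting elements 2, 3, 5, 9, ...
Elements copied at each resize: 1 + 2 + 4 + 8 + 16 + 32 + 64 + 128 + 256 + 512 + 1024 + 2048 + 4096 + 8192 + 16384 + 32768 + 65536 + 131072
Sum of copies = 262143 (geometric series: 2^k - 1)
Total = 204796 + 262143 = 466939


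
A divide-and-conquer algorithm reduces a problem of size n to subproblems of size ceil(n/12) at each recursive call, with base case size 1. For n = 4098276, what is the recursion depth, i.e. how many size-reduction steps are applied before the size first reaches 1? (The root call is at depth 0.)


Each step divides the size by 12 (rounding up); after k steps the size is ceil(n/12^k), which equals 1 exactly when 12^k >= n.
So the depth is the smallest k with 12^k >= 4098276, i.e. ceil(log_12(4098276)).
12^6 = 2985984 < 4098276 <= 35831808 = 12^7
Recursion depth = 7


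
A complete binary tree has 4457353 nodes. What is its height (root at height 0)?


In a complete binary tree, level k holds nodes 2^k .. 2^(k+1)-1 (1-indexed).
Height = floor(log2(n)) = floor(log2(4457353)) = 22
Check: 2^22 = 4194304 <= 4457353 < 8388608 = 2^23


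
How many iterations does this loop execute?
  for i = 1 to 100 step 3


The loop variable i takes values starting at 1 and increments by 3 each iteration.
Sequence: i = 1, 4, 7, 10, 13, 16, 19, 22, 25, ...
The upper bound 100 is inclusive, so the count is floor((last - first) / step) + 1:
floor((100 - 1) / 3) + 1 = floor(99/3) + 1 = 33 + 1 = 34


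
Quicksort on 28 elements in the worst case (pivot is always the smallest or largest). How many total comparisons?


In the worst case, each partition step picks the worst pivot:
  Partition 1: 27 comparisons (n-1 elements to compare)
  Partition 2: 26 comparisons
  Partition 3: 25 comparisons
  Partition 4: 24 comparisons
  Partition 5: 23 comparisons
  ...
  Last partition: 0 comparisons
Total = (n-1) + (n-2) + ... + 1 + 0 = n*(n-1)/2
= 28*27/2 = 378


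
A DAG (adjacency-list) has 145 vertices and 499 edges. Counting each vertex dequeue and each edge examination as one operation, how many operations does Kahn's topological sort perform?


V = 145 (vertex processing)
E = 499 (edge processing)
V + E = 145 + 499 = 644


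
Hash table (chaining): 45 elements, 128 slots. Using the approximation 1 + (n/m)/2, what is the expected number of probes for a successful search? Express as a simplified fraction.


Computing expected probes:
alpha = 45/128
= 1 + alpha/2
= 1 + 45/(2*128)
= (2*128 + 45) / (2*128)
= 301/256


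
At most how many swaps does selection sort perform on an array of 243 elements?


Each of the 242 passes places one element in its final position.
Pass 1: swap minimum into position 0
Pass 2: swap minimum of remaining into position 1
...
Pass 242: last two elements, one swap
Maximum swaps = 243 - 1 = 242


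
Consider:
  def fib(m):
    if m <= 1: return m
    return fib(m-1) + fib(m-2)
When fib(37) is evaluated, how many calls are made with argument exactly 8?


Let N(m) = number of times fib(m) is called while evaluating fib(37).
N(37) = 1 (the initial call).
N(36) = 1 (only fib(37) calls it).
For 1 <= m <= 35: fib(m) is called by fib(m+1) and fib(m+2), so
  N(m) = N(m+1) + N(m+2).
fib(0) is called only by fib(2), so N(0) = N(2).
Walk down from m=37:
  N(37)=1, N(36)=1, N(35)=2, N(34)=3, N(33)=5, N(32)=8, N(31)=13, N(30)=21, N(29)=34, N(28)=55, N(27)=89, N(26)=144, N(25)=233, N(24)=377, N(23)=610, N(22)=987, N(21)=1597, N(20)=2584, N(19)=4181, N(18)=6765, N(17)=10946, N(16)=17711, N(15)=28657, N(14)=46368, N(13)=75025, N(12)=121393, N(11)=196418, N(10)=317811, N(9)=514229, N(8)=832040
N(8) = 832040


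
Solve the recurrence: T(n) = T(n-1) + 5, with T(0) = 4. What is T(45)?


Unrolling the recurrence:
T(45) = T(44) + 5
       = T(43) + 5 + 5
       = T(42) + 5*3
       ...
       = T(0) + 5*45
       = 4 + 225 = 229


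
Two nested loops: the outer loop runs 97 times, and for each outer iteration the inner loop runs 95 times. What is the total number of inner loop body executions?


Outer loop: 97 iterations
Inner loop: 95 iterations per outer iteration
Total = 97 * 95 = 9215


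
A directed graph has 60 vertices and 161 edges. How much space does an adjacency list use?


Adjacency list: one list head per vertex + one entry per edge
Vertex heads: 60
Edge entries: 161
Total = 60 + 161 = 221


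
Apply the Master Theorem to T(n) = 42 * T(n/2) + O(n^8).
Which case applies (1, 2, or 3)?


The Master Theorem: T(n) = a*T(n/b) + O(n^c)
  a = 42, b = 2, c = 8
log_b(a) = log_2(42) ~ 5.392
Compare b^c with a: 2^8 = 256 > 42, so c > log_b(a).
Since c > log_b(a), Case 3 applies.
T(n) = O(n^8)
Master Theorem case = 3


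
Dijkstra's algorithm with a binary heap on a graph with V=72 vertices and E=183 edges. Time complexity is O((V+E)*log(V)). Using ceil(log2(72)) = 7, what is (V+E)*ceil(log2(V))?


Dijkstra with a binary heap: each vertex is extracted once, each edge may relax once.
Each heap operation costs O(log V).
V + E = 72 + 183 = 255
ceil(log2(72)) = 7 (since 2^6 = 64 < 72 <= 128 = 2^7)
Total heap work = (V+E) * ceil(log2(V)) = 255 * 7 = 1785


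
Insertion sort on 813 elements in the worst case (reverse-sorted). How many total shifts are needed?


In the worst case (reverse-sorted), each element shifts past all previous:
  Element 1: 1 shifts
  Element 2: 2 shifts
  Element 3: 3 shifts
  Element 4: 4 shifts
  Element 5: 5 shifts
  ...
  Element 812: 812 shifts
Total = 1 + 2 + ... + 812
= 813*(813-1)/2 = 330078


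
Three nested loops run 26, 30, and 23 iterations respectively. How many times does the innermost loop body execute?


Loop 1 (outermost): 26 iterations
Loop 2 (middle): 30 iterations per outer
Loop 3 (innermost): 23 iterations per middle
Total = 26 * 30 * 23 = 17940


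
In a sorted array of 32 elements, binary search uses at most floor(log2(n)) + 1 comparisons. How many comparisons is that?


Halving sequence: 32 -> 16 -> 8 -> 4 -> 2 -> 1
Number of halvings = 5
Max comparisons = 5 + 1 = 6


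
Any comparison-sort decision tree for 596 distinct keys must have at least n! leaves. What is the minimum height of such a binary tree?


A binary decision tree of height h has at most 2^h leaves and needs at least n! of them, so h >= ceil(log2(n!)).
596! is far too large to multiply out, so use Stirling's series:
  ln(n!) ~ n ln n - n + (1/2) ln(2 pi n) + 1/(12n)  (error below 1/(360 n^3), negligible here)
  ln(596) = 6.3902407
  n ln n = 596 * 6.3902407 = 3808.5835
  (1/2) ln(2 pi * 596) = (1/2) ln(3744.7784) = 4.1141
  1/(12*596) = 0.0001
  ln(596!) ~ 3808.5835 - 596 + 4.1141 + 0.0001 = 3216.6977
Convert to base 2: log2(596!) = 3216.6977 / ln 2 = 3216.6977 / 0.69314718 = 4640.7138
ceil(4640.7138) = 4641


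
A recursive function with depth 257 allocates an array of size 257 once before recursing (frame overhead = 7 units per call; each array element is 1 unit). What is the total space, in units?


Array allocation: 257 units (allocated once)
Stack frames: 257 deep * 7 per frame = 1799 units
Total = 257 + 1799 = 2056


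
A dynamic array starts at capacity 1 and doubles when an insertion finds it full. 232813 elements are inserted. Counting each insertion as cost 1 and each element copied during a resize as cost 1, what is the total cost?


n = 232813
Insertion costs: 232813
Resizes copy 1, 2, 4, ... up to the largest power of 2 that is <= n-1 = 232812, i.e. 131072.
Copy costs = 1 + 2 + 4 + 8 + 16 + 32 + 64 + 128 + 256 + 512 + 1024 + 2048 + 4096 + 8192 + 16384 + 32768 + 65536 + 131072 = 262143
Total = 232813 + 262143 = 494956


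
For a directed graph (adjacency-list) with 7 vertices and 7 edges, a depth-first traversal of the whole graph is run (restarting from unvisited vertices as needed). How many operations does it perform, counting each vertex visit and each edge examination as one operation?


A full DFS traversal visits each vertex once and examines each edge once.
V = 7
E = 7
Sum = 7 + 7 = 14


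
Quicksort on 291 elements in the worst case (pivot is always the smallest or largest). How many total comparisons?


In the worst case, each partition step picks the worst pivot:
  Partition 1: 290 comparisons (n-1 elements to compare)
  Partition 2: 289 comparisons
  Partition 3: 288 comparisons
  Partition 4: 287 comparisons
  Partition 5: 286 comparisons
  ...
  Last partition: 0 comparisons
Total = (n-1) + (n-2) + ... + 1 + 0 = n*(n-1)/2
= 291*290/2 = 42195


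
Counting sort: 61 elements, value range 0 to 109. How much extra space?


n = 61 (output array)
k = 110 (count array for 110 distinct values)
Extra space = 61 + 110 = 171


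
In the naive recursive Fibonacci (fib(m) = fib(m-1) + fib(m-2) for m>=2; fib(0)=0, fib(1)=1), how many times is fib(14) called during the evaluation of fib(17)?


Let N(m) = number of times fib(m) is called while evaluating fib(17).
N(17) = 1 (the initial call).
N(16) = 1 (only fib(17) calls it).
For 1 <= m <= 15: fib(m) is called by fib(m+1) and fib(m+2), so
  N(m) = N(m+1) + N(m+2).
fib(0) is called only by fib(2), so N(0) = N(2).
Walk down from m=17:
  N(17)=1, N(16)=1, N(15)=2, N(14)=3
N(14) = 3


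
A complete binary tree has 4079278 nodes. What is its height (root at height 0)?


In a complete binary tree, level k holds nodes 2^k .. 2^(k+1)-1 (1-indexed).
Height = floor(log2(n)) = floor(log2(4079278)) = 21
Check: 2^21 = 2097152 <= 4079278 < 4194304 = 2^22


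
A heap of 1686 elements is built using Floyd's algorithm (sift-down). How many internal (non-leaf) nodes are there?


Leaf nodes occupy roughly half the array.
Sift-down is called for each internal node, starting from the last one.
Internal nodes = floor(n/2) = floor(1686/2) = 843


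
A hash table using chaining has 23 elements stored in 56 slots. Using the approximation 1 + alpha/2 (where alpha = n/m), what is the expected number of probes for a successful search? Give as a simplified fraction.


Load factor alpha = n/m = 23/56
Expected probes = 1 + alpha/2 = 1 + 23/(2*56)
= 1 + 23/112
= 112/112 + 23/112
= 135/112


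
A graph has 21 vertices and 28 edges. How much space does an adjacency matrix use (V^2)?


Adjacency matrix: V x V grid of entries
Space = V^2 = 21^2 = 21 * 21 = 441


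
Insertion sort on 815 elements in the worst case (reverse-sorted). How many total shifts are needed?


In the worst case (reverse-sorted), each element shifts past all previous:
  Element 1: 1 shifts
  Element 2: 2 shifts
  Element 3: 3 shifts
  Element 4: 4 shifts
  Element 5: 5 shifts
  ...
  Element 814: 814 shifts
Total = 1 + 2 + ... + 814
= 815*(815-1)/2 = 331705


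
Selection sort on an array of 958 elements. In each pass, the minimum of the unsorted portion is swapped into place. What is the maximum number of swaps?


Selection sort performs one swap per pass:
  Pass 1: find min in positions 0 to 957, swap with position 0
  Pass 2: find min in positions 1 to 957, swap with position 1
  Pass 3: find min in positions 2 to 957, swap with position 2
  Pass 4: find min in positions 3 to 957, swap with position 3
  Pass 5: find min in positions 4 to 957, swap with position 4
  ... (952 more passes)
Total passes (and swaps) = n - 1 = 958 - 1 = 957


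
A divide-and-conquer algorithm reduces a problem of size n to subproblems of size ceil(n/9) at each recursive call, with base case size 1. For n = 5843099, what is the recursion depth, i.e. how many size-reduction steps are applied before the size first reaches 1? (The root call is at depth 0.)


Each step divides the size by 9 (rounding up); after k steps the size is ceil(n/9^k), which equals 1 exactly when 9^k >= n.
So the depth is the smallest k with 9^k >= 5843099, i.e. ceil(log_9(5843099)).
9^7 = 4782969 < 5843099 <= 43046721 = 9^8
Recursion depth = 8


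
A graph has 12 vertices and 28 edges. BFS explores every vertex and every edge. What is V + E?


A full BFS traversal dequeues each vertex once and examines each edge once.
Vertex visits: 12
Edge visits: 28
V + E = 12 + 28 = 40


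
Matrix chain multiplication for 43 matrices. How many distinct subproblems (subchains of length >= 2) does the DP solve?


Subproblems are indexed by (i, j) where i < j.
Number of such pairs = n*(n-1)/2
= 43 * 42 / 2
= 903


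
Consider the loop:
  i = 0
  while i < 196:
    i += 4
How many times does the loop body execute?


Starting at i = 0, each iteration adds 4.
Iterations until i >= 196:
  Iteration 1: i = 0 -> i = 4
  Iteration 2: i = 4 -> i = 8
  Iteration 3: i = 8 -> i = 12
  Iteration 4: i = 12 -> i = 16
  Iteration 5: i = 16 -> i = 20
  Iteration 6: i = 20 -> i = 24
  Iteration 7: i = 24 -> i = 28
  Iteration 8: i = 28 -> i = 32
  ... continuing ...
Total iterations = ceil(196/4) = 49
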